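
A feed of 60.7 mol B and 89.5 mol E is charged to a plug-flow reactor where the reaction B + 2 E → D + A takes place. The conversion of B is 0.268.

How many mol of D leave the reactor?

B reacted = 0.268 × 60.7 = 16.27 mol; ν_B = −1, so ξ = 16.27/1 = 16.27 mol.
Outlet amounts (n = n₀ + ν ξ):
  B: 60.7 − 1(16.27) = 44.43
  E: 89.5 − 2(16.27) = 56.96
  D: 0 + 1(16.27) = 16.27
  A: 0 + 1(16.27) = 16.27

16.3 mol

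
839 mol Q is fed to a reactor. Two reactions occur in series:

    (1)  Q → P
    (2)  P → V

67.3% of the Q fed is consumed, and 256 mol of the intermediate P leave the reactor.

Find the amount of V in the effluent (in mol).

Conversion of Q: Q consumed = 1ξ₁ = 0.673 × 839 → ξ₁ = 564.6 mol.
P balance: n_P = 0 + 1ξ₁ − 1ξ₂ = 256 → ξ₂ = (1·564.6 − 256)/1 = 308.6 mol.
Outlet amounts (n = n₀ + Σ ν·ξ):
  Q: 839 − 1(564.6) = 274.4
  P: 0 + 1(564.6) − 1(308.6) = 256
  V: 0 + 1(308.6) = 308.6

309 mol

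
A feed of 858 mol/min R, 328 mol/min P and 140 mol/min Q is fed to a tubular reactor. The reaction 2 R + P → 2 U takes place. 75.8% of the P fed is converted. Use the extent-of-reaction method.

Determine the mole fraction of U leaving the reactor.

P reacted = 0.758 × 328 = 248.6 mol/min; ν_P = −1, so ξ = 248.6/1 = 248.6 mol/min.
Outlet amounts (n = n₀ + ν ξ):
  R: 858 − 2(248.6) = 360.8
  P: 328 − 1(248.6) = 79.38
  U: 0 + 2(248.6) = 497.2
  Q: 140 (inert)
Total out = 1077 mol/min; y_U = 497.2 / 1077 = 0.4615.

0.462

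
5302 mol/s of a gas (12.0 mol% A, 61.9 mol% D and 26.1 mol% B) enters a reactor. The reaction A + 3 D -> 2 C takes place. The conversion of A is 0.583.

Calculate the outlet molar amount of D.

A reacted = 0.583 × 636.2 = 370.9 mol/s; ν_A = −1, so ξ = 370.9/1 = 370.9 mol/s.
Outlet amounts (n = n₀ + ν ξ):
  A: 636.2 − 1(370.9) = 265.3
  D: 3282 − 3(370.9) = 2169
  C: 0 + 2(370.9) = 741.9
  B: 1384 (inert)

2170 mol/s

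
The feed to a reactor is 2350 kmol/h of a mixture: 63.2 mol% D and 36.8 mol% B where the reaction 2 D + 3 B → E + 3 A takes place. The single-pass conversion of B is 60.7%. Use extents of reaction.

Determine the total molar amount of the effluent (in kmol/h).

B reacted = 0.607 × 864.8 = 524.9 kmol/h; ν_B = −3, so ξ = 524.9/3 = 175 kmol/h.
Outlet amounts (n = n₀ + ν ξ):
  D: 1485 − 2(175) = 1135
  B: 864.8 − 3(175) = 339.9
  E: 0 + 1(175) = 175
  A: 0 + 3(175) = 524.9
Total out = 1135 + 339.9 + 175 + 524.9 = 2175 kmol/h.

2180 kmol/h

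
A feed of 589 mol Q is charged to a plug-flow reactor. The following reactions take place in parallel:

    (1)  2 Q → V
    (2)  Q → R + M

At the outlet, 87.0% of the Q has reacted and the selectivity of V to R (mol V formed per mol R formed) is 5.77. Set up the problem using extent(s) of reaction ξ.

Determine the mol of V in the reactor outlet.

Conversion of Q: Q consumed = 0.87 × 589 = 512.4 mol = 2ξ₁ + 1ξ₂.
Selectivity: 1ξ₁ / (1ξ₂) = 5.77 → ξ₁ = 5.77 ξ₂.
Substitute: (2·5.77 + 1) ξ₂ = 512.4 → ξ₂ = 40.86 mol, ξ₁ = 235.8 mol.
Outlet amounts (n = n₀ + Σ ν·ξ):
  Q: 589 − 2(235.8) − 1(40.86) = 76.57
  V: 0 + 1(235.8) = 235.8
  R: 0 + 1(40.86) = 40.86
  M: 0 + 1(40.86) = 40.86

236 mol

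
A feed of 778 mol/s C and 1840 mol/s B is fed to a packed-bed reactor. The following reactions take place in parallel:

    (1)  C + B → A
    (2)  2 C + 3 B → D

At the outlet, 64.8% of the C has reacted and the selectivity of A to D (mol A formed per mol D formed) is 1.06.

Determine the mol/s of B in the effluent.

1170 mol/s

Conversion of C: C consumed = 0.648 × 778 = 504.1 mol/s = 1ξ₁ + 2ξ₂.
Selectivity: 1ξ₁ / (1ξ₂) = 1.06 → ξ₁ = 1.06 ξ₂.
Substitute: (1·1.06 + 2) ξ₂ = 504.1 → ξ₂ = 164.8 mol/s, ξ₁ = 174.6 mol/s.
Outlet amounts (n = n₀ + Σ ν·ξ):
  C: 778 − 1(174.6) − 2(164.8) = 273.9
  B: 1840 − 1(174.6) − 3(164.8) = 1171
  A: 0 + 1(174.6) = 174.6
  D: 0 + 1(164.8) = 164.8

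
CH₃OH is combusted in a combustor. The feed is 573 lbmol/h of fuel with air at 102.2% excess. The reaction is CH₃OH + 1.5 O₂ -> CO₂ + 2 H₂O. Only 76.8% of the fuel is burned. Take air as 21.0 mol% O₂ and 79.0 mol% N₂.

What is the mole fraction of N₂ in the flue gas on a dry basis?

Stoichiometric O₂ = 1.5 × 573 = 859.5 lbmol/h; O₂ fed = 859.5 × 2.022 = 1738 lbmol/h.
N₂ fed = 1738 × 79/21 = 6538 lbmol/h.
Fuel reacted = 0.768 × 573 → ξ = 440.1 lbmol/h.
Outlet (n = n₀ + ν ξ):
  CH₃OH: 573 − 1(440.1) = 132.9
  O₂: 1738 − 1.5(440.1) = 1078
  N₂: 6538 (inert)
  CO₂: 0 + 1(440.1) = 440.1
  H₂O: 0 + 2(440.1) = 880.1
Dry total = 8189 lbmol/h; y_N₂ (dry) = 6538 / 8189 = 0.7984.

0.798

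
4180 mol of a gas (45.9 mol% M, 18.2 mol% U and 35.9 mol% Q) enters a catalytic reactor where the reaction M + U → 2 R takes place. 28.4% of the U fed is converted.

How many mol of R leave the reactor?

U reacted = 0.284 × 760.8 = 216.1 mol; ν_U = −1, so ξ = 216.1/1 = 216.1 mol.
Outlet amounts (n = n₀ + ν ξ):
  M: 1919 − 1(216.1) = 1703
  U: 760.8 − 1(216.1) = 544.7
  R: 0 + 2(216.1) = 432.1
  Q: 1501 (inert)

432 mol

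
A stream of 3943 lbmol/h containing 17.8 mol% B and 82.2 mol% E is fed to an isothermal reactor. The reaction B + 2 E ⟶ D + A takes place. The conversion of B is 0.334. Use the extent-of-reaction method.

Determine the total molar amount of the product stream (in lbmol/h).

B reacted = 0.334 × 701.9 = 234.4 lbmol/h; ν_B = −1, so ξ = 234.4/1 = 234.4 lbmol/h.
Outlet amounts (n = n₀ + ν ξ):
  B: 701.9 − 1(234.4) = 467.4
  E: 3241 − 2(234.4) = 2772
  D: 0 + 1(234.4) = 234.4
  A: 0 + 1(234.4) = 234.4
Total out = 467.4 + 2772 + 234.4 + 234.4 = 3709 lbmol/h.

3710 lbmol/h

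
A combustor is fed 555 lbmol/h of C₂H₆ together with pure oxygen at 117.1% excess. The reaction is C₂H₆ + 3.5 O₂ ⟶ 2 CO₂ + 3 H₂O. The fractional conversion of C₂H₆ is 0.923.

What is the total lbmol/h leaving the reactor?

Stoichiometric O₂ = 3.5 × 555 = 1942 lbmol/h; O₂ fed = 1942 × 2.171 = 4217 lbmol/h.
Fuel reacted = 0.923 × 555 → ξ = 512.3 lbmol/h.
Outlet (n = n₀ + ν ξ):
  C₂H₆: 555 − 1(512.3) = 42.74
  O₂: 4217 − 3.5(512.3) = 2424
  CO₂: 0 + 2(512.3) = 1025
  H₂O: 0 + 3(512.3) = 1537
Total out = 42.74 + 2424 + 1025 + 1537 = 5028 lbmol/h.

5030 lbmol/h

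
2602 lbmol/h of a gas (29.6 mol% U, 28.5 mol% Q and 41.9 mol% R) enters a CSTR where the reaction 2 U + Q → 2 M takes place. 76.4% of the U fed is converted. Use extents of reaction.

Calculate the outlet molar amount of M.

588 lbmol/h

U reacted = 0.764 × 770.2 = 588.4 lbmol/h; ν_U = −2, so ξ = 588.4/2 = 294.2 lbmol/h.
Outlet amounts (n = n₀ + ν ξ):
  U: 770.2 − 2(294.2) = 181.8
  Q: 741.6 − 1(294.2) = 447.4
  M: 0 + 2(294.2) = 588.4
  R: 1090 (inert)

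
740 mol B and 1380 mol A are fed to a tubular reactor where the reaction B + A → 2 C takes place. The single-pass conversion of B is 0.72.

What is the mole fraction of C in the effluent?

0.503

B reacted = 0.72 × 740 = 532.8 mol; ν_B = −1, so ξ = 532.8/1 = 532.8 mol.
Outlet amounts (n = n₀ + ν ξ):
  B: 740 − 1(532.8) = 207.2
  A: 1380 − 1(532.8) = 847.2
  C: 0 + 2(532.8) = 1066
Total out = 2120 mol; y_C = 1066 / 2120 = 0.5026.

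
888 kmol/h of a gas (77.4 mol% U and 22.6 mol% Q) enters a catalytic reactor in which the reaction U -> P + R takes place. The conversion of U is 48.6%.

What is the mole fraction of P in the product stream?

0.273

U reacted = 0.486 × 687.3 = 334 kmol/h; ν_U = −1, so ξ = 334/1 = 334 kmol/h.
Outlet amounts (n = n₀ + ν ξ):
  U: 687.3 − 1(334) = 353.3
  P: 0 + 1(334) = 334
  R: 0 + 1(334) = 334
  Q: 200.7 (inert)
Total out = 1222 kmol/h; y_P = 334 / 1222 = 0.2733.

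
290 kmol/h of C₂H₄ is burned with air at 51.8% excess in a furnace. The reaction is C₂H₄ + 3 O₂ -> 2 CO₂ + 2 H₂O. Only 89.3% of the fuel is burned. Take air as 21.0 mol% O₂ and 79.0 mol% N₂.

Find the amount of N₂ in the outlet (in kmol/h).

Stoichiometric O₂ = 3 × 290 = 870 kmol/h; O₂ fed = 870 × 1.518 = 1321 kmol/h.
N₂ fed = 1321 × 79/21 = 4968 kmol/h.
Fuel reacted = 0.893 × 290 → ξ = 259 kmol/h.
Outlet (n = n₀ + ν ξ):
  C₂H₄: 290 − 1(259) = 31.03
  O₂: 1321 − 3(259) = 543.8
  N₂: 4968 (inert)
  CO₂: 0 + 2(259) = 517.9
  H₂O: 0 + 2(259) = 517.9

4970 kmol/h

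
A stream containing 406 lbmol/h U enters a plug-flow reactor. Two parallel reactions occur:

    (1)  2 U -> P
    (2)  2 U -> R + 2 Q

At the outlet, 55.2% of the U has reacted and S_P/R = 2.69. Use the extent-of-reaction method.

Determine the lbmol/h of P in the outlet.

81.7 lbmol/h

Conversion of U: U consumed = 0.552 × 406 = 224.1 lbmol/h = 2ξ₁ + 2ξ₂.
Selectivity: 1ξ₁ / (1ξ₂) = 2.69 → ξ₁ = 2.69 ξ₂.
Substitute: (2·2.69 + 2) ξ₂ = 224.1 → ξ₂ = 30.37 lbmol/h, ξ₁ = 81.69 lbmol/h.
Outlet amounts (n = n₀ + Σ ν·ξ):
  U: 406 − 2(81.69) − 2(30.37) = 181.9
  P: 0 + 1(81.69) = 81.69
  R: 0 + 1(30.37) = 30.37
  Q: 0 + 2(30.37) = 60.73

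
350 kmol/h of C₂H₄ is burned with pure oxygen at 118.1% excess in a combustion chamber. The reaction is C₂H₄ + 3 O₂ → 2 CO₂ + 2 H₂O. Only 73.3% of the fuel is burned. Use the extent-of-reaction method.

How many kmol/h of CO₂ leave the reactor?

513 kmol/h

Stoichiometric O₂ = 3 × 350 = 1050 kmol/h; O₂ fed = 1050 × 2.181 = 2290 kmol/h.
Fuel reacted = 0.733 × 350 → ξ = 256.6 kmol/h.
Outlet (n = n₀ + ν ξ):
  C₂H₄: 350 − 1(256.6) = 93.45
  O₂: 2290 − 3(256.6) = 1520
  CO₂: 0 + 2(256.6) = 513.1
  H₂O: 0 + 2(256.6) = 513.1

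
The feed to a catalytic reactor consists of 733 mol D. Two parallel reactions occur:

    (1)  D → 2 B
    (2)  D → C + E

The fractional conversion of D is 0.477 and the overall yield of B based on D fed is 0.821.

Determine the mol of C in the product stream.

48.7 mol

Yield of B: 2ξ₁ / 733 = 0.821 → ξ₁ = 300.9 mol.
Conversion of D: 1ξ₁ + 1ξ₂ = 0.477 × 733 = 349.6 → ξ₂ = 48.74 mol.
Outlet amounts (n = n₀ + Σ ν·ξ):
  D: 733 − 1(300.9) − 1(48.74) = 383.4
  B: 0 + 2(300.9) = 601.8
  C: 0 + 1(48.74) = 48.74
  E: 0 + 1(48.74) = 48.74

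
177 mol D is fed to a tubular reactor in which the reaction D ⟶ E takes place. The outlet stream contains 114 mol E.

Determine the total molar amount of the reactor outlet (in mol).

For E: n = n₀ + 1ξ → 114 = 0 + 1ξ, giving ξ = 114 mol.
Outlet amounts (n = n₀ + ν ξ):
  D: 177 − 1(114) = 63
  E: 0 + 1(114) = 114
Total out = 63 + 114 = 177 mol.

177 mol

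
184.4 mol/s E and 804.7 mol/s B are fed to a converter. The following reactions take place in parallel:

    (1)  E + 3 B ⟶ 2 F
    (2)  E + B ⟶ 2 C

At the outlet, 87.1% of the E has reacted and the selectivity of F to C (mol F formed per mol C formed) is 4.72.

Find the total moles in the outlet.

724 mol/s

Conversion of E: E consumed = 0.871 × 184.4 = 160.6 mol/s = 1ξ₁ + 1ξ₂.
Selectivity: 2ξ₁ / (2ξ₂) = 4.72 → ξ₁ = 4.72 ξ₂.
Substitute: (1·4.72 + 1) ξ₂ = 160.6 → ξ₂ = 28.08 mol/s, ξ₁ = 132.5 mol/s.
Outlet amounts (n = n₀ + Σ ν·ξ):
  E: 184.4 − 1(132.5) − 1(28.08) = 23.79
  B: 804.7 − 3(132.5) − 1(28.08) = 379
  F: 0 + 2(132.5) = 265.1
  C: 0 + 2(28.08) = 56.16
Total out = 23.79 + 379 + 265.1 + 56.16 = 724 mol/s.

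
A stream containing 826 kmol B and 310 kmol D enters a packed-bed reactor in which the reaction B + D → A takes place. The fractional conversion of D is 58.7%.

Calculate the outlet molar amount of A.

182 kmol

D reacted = 0.587 × 310 = 182 kmol; ν_D = −1, so ξ = 182/1 = 182 kmol.
Outlet amounts (n = n₀ + ν ξ):
  B: 826 − 1(182) = 644
  D: 310 − 1(182) = 128
  A: 0 + 1(182) = 182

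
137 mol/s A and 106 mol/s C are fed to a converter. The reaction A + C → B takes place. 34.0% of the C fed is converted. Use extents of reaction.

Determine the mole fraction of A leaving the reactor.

0.488

C reacted = 0.34 × 106 = 36.04 mol/s; ν_C = −1, so ξ = 36.04/1 = 36.04 mol/s.
Outlet amounts (n = n₀ + ν ξ):
  A: 137 − 1(36.04) = 101
  C: 106 − 1(36.04) = 69.96
  B: 0 + 1(36.04) = 36.04
Total out = 207 mol/s; y_A = 101 / 207 = 0.4878.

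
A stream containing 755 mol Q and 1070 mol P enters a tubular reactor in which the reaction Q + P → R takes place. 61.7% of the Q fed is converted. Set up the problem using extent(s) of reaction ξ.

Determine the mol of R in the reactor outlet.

Q reacted = 0.617 × 755 = 465.8 mol; ν_Q = −1, so ξ = 465.8/1 = 465.8 mol.
Outlet amounts (n = n₀ + ν ξ):
  Q: 755 − 1(465.8) = 289.2
  P: 1070 − 1(465.8) = 604.2
  R: 0 + 1(465.8) = 465.8

466 mol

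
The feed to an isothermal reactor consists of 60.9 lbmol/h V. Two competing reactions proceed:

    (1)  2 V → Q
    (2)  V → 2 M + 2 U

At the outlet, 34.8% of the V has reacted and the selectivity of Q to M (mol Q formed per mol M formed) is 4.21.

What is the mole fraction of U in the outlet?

Conversion of V: V consumed = 0.348 × 60.9 = 21.19 lbmol/h = 2ξ₁ + 1ξ₂.
Selectivity: 1ξ₁ / (2ξ₂) = 4.21 → ξ₁ = 8.42 ξ₂.
Substitute: (2·8.42 + 1) ξ₂ = 21.19 → ξ₂ = 1.188 lbmol/h, ξ₁ = 10 lbmol/h.
Outlet amounts (n = n₀ + Σ ν·ξ):
  V: 60.9 − 2(10) − 1(1.188) = 39.71
  Q: 0 + 1(10) = 10
  M: 0 + 2(1.188) = 2.376
  U: 0 + 2(1.188) = 2.376
Total out = 54.46 lbmol/h; y_U = 2.376 / 54.46 = 0.04363.

0.0436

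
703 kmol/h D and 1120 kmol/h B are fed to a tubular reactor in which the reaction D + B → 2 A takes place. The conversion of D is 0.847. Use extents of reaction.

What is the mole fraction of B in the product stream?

0.288

D reacted = 0.847 × 703 = 595.4 kmol/h; ν_D = −1, so ξ = 595.4/1 = 595.4 kmol/h.
Outlet amounts (n = n₀ + ν ξ):
  D: 703 − 1(595.4) = 107.6
  B: 1120 − 1(595.4) = 524.6
  A: 0 + 2(595.4) = 1191
Total out = 1823 kmol/h; y_B = 524.6 / 1823 = 0.2877.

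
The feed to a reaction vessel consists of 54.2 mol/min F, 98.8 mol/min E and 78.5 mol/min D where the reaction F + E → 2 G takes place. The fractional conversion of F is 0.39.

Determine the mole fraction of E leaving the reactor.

0.335

F reacted = 0.39 × 54.2 = 21.14 mol/min; ν_F = −1, so ξ = 21.14/1 = 21.14 mol/min.
Outlet amounts (n = n₀ + ν ξ):
  F: 54.2 − 1(21.14) = 33.06
  E: 98.8 − 1(21.14) = 77.66
  G: 0 + 2(21.14) = 42.28
  D: 78.5 (inert)
Total out = 231.5 mol/min; y_E = 77.66 / 231.5 = 0.3355.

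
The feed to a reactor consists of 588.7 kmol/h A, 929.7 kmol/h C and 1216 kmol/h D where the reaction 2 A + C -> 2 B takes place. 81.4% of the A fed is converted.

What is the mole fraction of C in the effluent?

A reacted = 0.814 × 588.7 = 479.2 kmol/h; ν_A = −2, so ξ = 479.2/2 = 239.6 kmol/h.
Outlet amounts (n = n₀ + ν ξ):
  A: 588.7 − 2(239.6) = 109.5
  C: 929.7 − 1(239.6) = 690.1
  B: 0 + 2(239.6) = 479.2
  D: 1216 (inert)
Total out = 2495 kmol/h; y_C = 690.1 / 2495 = 0.2766.

0.277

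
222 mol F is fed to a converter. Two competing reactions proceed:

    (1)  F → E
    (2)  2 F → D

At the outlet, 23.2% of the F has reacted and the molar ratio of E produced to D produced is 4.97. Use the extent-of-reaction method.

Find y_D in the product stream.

0.0344

Conversion of F: F consumed = 0.232 × 222 = 51.5 mol = 1ξ₁ + 2ξ₂.
Selectivity: 1ξ₁ / (1ξ₂) = 4.97 → ξ₁ = 4.97 ξ₂.
Substitute: (1·4.97 + 2) ξ₂ = 51.5 → ξ₂ = 7.389 mol, ξ₁ = 36.73 mol.
Outlet amounts (n = n₀ + Σ ν·ξ):
  F: 222 − 1(36.73) − 2(7.389) = 170.5
  E: 0 + 1(36.73) = 36.73
  D: 0 + 1(7.389) = 7.389
Total out = 214.6 mol; y_D = 7.389 / 214.6 = 0.03443.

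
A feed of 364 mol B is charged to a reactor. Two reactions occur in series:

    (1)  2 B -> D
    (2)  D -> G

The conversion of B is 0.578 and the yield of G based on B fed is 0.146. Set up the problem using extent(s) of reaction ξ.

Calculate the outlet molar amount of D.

52.1 mol

Conversion of B: B consumed = 2ξ₁ = 0.578 × 364 → ξ₁ = 105.2 mol.
Yield of G: 1ξ₂ / 364 = 0.146 → ξ₂ = 53.14 mol.
Outlet amounts (n = n₀ + Σ ν·ξ):
  B: 364 − 2(105.2) = 153.6
  D: 0 + 1(105.2) − 1(53.14) = 52.05
  G: 0 + 1(53.14) = 53.14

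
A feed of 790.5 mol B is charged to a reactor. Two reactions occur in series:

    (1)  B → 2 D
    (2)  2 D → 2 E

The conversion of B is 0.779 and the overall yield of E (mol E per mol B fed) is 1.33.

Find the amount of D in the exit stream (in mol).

Conversion of B: B consumed = 1ξ₁ = 0.779 × 790.5 → ξ₁ = 615.8 mol.
Yield of E: 2ξ₂ / 790.5 = 1.33 → ξ₂ = 525.7 mol.
Outlet amounts (n = n₀ + Σ ν·ξ):
  B: 790.5 − 1(615.8) = 174.7
  D: 0 + 2(615.8) − 2(525.7) = 180.2
  E: 0 + 2(525.7) = 1051

180 mol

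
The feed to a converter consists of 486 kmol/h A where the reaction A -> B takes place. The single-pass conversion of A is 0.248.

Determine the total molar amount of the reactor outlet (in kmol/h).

A reacted = 0.248 × 486 = 120.5 kmol/h; ν_A = −1, so ξ = 120.5/1 = 120.5 kmol/h.
Outlet amounts (n = n₀ + ν ξ):
  A: 486 − 1(120.5) = 365.5
  B: 0 + 1(120.5) = 120.5
Total out = 365.5 + 120.5 = 486 kmol/h.

486 kmol/h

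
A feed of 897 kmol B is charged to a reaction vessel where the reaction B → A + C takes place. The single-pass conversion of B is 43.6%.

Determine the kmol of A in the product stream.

B reacted = 0.436 × 897 = 391.1 kmol; ν_B = −1, so ξ = 391.1/1 = 391.1 kmol.
Outlet amounts (n = n₀ + ν ξ):
  B: 897 − 1(391.1) = 505.9
  A: 0 + 1(391.1) = 391.1
  C: 0 + 1(391.1) = 391.1

391 kmol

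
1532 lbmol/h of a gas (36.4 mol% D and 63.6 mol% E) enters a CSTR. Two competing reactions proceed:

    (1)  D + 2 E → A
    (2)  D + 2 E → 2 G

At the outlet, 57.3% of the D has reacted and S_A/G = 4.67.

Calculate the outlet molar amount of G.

61.8 lbmol/h

Conversion of D: D consumed = 0.573 × 557.6 = 319.5 lbmol/h = 1ξ₁ + 1ξ₂.
Selectivity: 1ξ₁ / (2ξ₂) = 4.67 → ξ₁ = 9.34 ξ₂.
Substitute: (1·9.34 + 1) ξ₂ = 319.5 → ξ₂ = 30.9 lbmol/h, ξ₁ = 288.6 lbmol/h.
Outlet amounts (n = n₀ + Σ ν·ξ):
  D: 557.6 − 1(288.6) − 1(30.9) = 238.1
  E: 974.4 − 2(288.6) − 2(30.9) = 335.3
  A: 0 + 1(288.6) = 288.6
  G: 0 + 2(30.9) = 61.81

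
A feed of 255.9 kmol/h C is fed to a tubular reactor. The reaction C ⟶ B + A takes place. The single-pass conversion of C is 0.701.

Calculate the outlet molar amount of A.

C reacted = 0.701 × 255.9 = 179.4 kmol/h; ν_C = −1, so ξ = 179.4/1 = 179.4 kmol/h.
Outlet amounts (n = n₀ + ν ξ):
  C: 255.9 − 1(179.4) = 76.51
  B: 0 + 1(179.4) = 179.4
  A: 0 + 1(179.4) = 179.4

179 kmol/h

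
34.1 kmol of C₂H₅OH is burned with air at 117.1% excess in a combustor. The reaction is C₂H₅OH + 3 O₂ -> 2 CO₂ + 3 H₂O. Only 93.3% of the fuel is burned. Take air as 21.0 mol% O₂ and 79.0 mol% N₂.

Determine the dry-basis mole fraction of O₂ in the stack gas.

0.123

Stoichiometric O₂ = 3 × 34.1 = 102.3 kmol; O₂ fed = 102.3 × 2.171 = 222.1 kmol.
N₂ fed = 222.1 × 79/21 = 835.5 kmol.
Fuel reacted = 0.933 × 34.1 → ξ = 31.82 kmol.
Outlet (n = n₀ + ν ξ):
  C₂H₅OH: 34.1 − 1(31.82) = 2.285
  O₂: 222.1 − 3(31.82) = 126.6
  N₂: 835.5 (inert)
  CO₂: 0 + 2(31.82) = 63.63
  H₂O: 0 + 3(31.82) = 95.45
Dry total = 1028 kmol; y_O₂ (dry) = 126.6 / 1028 = 0.1232.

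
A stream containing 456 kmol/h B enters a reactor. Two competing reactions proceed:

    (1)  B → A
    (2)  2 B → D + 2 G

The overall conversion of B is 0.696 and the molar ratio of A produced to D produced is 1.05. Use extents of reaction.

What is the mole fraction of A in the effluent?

Conversion of B: B consumed = 0.696 × 456 = 317.4 kmol/h = 1ξ₁ + 2ξ₂.
Selectivity: 1ξ₁ / (1ξ₂) = 1.05 → ξ₁ = 1.05 ξ₂.
Substitute: (1·1.05 + 2) ξ₂ = 317.4 → ξ₂ = 104.1 kmol/h, ξ₁ = 109.3 kmol/h.
Outlet amounts (n = n₀ + Σ ν·ξ):
  B: 456 − 1(109.3) − 2(104.1) = 138.6
  A: 0 + 1(109.3) = 109.3
  D: 0 + 1(104.1) = 104.1
  G: 0 + 2(104.1) = 208.1
Total out = 560.1 kmol/h; y_A = 109.3 / 560.1 = 0.1951.

0.195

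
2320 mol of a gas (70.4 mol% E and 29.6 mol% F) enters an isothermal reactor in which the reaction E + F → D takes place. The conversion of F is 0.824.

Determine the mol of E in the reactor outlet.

F reacted = 0.824 × 686.7 = 565.9 mol; ν_F = −1, so ξ = 565.9/1 = 565.9 mol.
Outlet amounts (n = n₀ + ν ξ):
  E: 1633 − 1(565.9) = 1067
  F: 686.7 − 1(565.9) = 120.9
  D: 0 + 1(565.9) = 565.9

1070 mol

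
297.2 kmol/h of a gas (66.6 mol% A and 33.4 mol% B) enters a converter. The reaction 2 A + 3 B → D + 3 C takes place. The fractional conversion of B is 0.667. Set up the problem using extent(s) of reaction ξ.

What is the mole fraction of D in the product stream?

0.0802

B reacted = 0.667 × 99.26 = 66.21 kmol/h; ν_B = −3, so ξ = 66.21/3 = 22.07 kmol/h.
Outlet amounts (n = n₀ + ν ξ):
  A: 197.9 − 2(22.07) = 153.8
  B: 99.26 − 3(22.07) = 33.06
  D: 0 + 1(22.07) = 22.07
  C: 0 + 3(22.07) = 66.21
Total out = 275.1 kmol/h; y_D = 22.07 / 275.1 = 0.08022.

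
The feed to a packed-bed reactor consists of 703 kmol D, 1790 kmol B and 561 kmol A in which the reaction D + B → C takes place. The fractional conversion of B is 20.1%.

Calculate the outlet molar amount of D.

343 kmol

B reacted = 0.201 × 1790 = 359.8 kmol; ν_B = −1, so ξ = 359.8/1 = 359.8 kmol.
Outlet amounts (n = n₀ + ν ξ):
  D: 703 − 1(359.8) = 343.2
  B: 1790 − 1(359.8) = 1430
  C: 0 + 1(359.8) = 359.8
  A: 561 (inert)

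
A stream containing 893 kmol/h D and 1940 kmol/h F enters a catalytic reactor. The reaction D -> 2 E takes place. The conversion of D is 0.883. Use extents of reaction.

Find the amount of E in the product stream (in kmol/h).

D reacted = 0.883 × 893 = 788.5 kmol/h; ν_D = −1, so ξ = 788.5/1 = 788.5 kmol/h.
Outlet amounts (n = n₀ + ν ξ):
  D: 893 − 1(788.5) = 104.5
  E: 0 + 2(788.5) = 1577
  F: 1940 (inert)

1580 kmol/h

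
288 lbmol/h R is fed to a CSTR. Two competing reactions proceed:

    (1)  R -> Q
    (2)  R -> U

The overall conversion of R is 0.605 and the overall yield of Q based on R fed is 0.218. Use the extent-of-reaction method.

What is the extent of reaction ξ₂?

Yield of Q: 1ξ₁ / 288 = 0.218 → ξ₁ = 62.78 lbmol/h.
Conversion of R: 1ξ₁ + 1ξ₂ = 0.605 × 288 = 174.2 → ξ₂ = 111.5 lbmol/h.
Outlet amounts (n = n₀ + Σ ν·ξ):
  R: 288 − 1(62.78) − 1(111.5) = 113.8
  Q: 0 + 1(62.78) = 62.78
  U: 0 + 1(111.5) = 111.5

ξ₂ = 111 lbmol/h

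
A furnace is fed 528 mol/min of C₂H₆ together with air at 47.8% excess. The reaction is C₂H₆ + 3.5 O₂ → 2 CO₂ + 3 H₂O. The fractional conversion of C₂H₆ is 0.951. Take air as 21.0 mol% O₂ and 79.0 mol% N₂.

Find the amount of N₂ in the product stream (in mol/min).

10300 mol/min

Stoichiometric O₂ = 3.5 × 528 = 1848 mol/min; O₂ fed = 1848 × 1.478 = 2731 mol/min.
N₂ fed = 2731 × 79/21 = 10280 mol/min.
Fuel reacted = 0.951 × 528 → ξ = 502.1 mol/min.
Outlet (n = n₀ + ν ξ):
  C₂H₆: 528 − 1(502.1) = 25.87
  O₂: 2731 − 3.5(502.1) = 973.9
  N₂: 10280 (inert)
  CO₂: 0 + 2(502.1) = 1004
  H₂O: 0 + 3(502.1) = 1506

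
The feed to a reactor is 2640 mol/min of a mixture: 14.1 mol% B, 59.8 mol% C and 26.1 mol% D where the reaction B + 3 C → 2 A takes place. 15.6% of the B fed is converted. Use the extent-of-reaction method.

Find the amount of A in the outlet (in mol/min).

B reacted = 0.156 × 372.2 = 58.07 mol/min; ν_B = −1, so ξ = 58.07/1 = 58.07 mol/min.
Outlet amounts (n = n₀ + ν ξ):
  B: 372.2 − 1(58.07) = 314.2
  C: 1579 − 3(58.07) = 1405
  A: 0 + 2(58.07) = 116.1
  D: 689 (inert)

116 mol/min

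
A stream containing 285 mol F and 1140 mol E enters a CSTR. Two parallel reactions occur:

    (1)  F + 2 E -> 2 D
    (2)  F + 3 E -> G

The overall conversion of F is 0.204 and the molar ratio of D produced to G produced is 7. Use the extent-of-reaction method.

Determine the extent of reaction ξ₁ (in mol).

Conversion of F: F consumed = 0.204 × 285 = 58.14 mol = 1ξ₁ + 1ξ₂.
Selectivity: 2ξ₁ / (1ξ₂) = 7 → ξ₁ = 3.5 ξ₂.
Substitute: (1·3.5 + 1) ξ₂ = 58.14 → ξ₂ = 12.92 mol, ξ₁ = 45.22 mol.
Outlet amounts (n = n₀ + Σ ν·ξ):
  F: 285 − 1(45.22) − 1(12.92) = 226.9
  E: 1140 − 2(45.22) − 3(12.92) = 1011
  D: 0 + 2(45.22) = 90.44
  G: 0 + 1(12.92) = 12.92

ξ₁ = 45.2 mol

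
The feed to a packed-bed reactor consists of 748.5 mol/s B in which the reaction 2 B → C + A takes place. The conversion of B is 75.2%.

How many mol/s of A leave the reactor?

B reacted = 0.752 × 748.5 = 562.9 mol/s; ν_B = −2, so ξ = 562.9/2 = 281.4 mol/s.
Outlet amounts (n = n₀ + ν ξ):
  B: 748.5 − 2(281.4) = 185.6
  C: 0 + 1(281.4) = 281.4
  A: 0 + 1(281.4) = 281.4

281 mol/s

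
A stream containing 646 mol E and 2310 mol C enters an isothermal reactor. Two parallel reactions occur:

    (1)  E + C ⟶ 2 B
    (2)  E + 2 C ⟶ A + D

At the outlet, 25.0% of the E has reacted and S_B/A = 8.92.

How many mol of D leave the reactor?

29.6 mol

Conversion of E: E consumed = 0.25 × 646 = 161.5 mol = 1ξ₁ + 1ξ₂.
Selectivity: 2ξ₁ / (1ξ₂) = 8.92 → ξ₁ = 4.46 ξ₂.
Substitute: (1·4.46 + 1) ξ₂ = 161.5 → ξ₂ = 29.58 mol, ξ₁ = 131.9 mol.
Outlet amounts (n = n₀ + Σ ν·ξ):
  E: 646 − 1(131.9) − 1(29.58) = 484.5
  C: 2310 − 1(131.9) − 2(29.58) = 2119
  B: 0 + 2(131.9) = 263.8
  A: 0 + 1(29.58) = 29.58
  D: 0 + 1(29.58) = 29.58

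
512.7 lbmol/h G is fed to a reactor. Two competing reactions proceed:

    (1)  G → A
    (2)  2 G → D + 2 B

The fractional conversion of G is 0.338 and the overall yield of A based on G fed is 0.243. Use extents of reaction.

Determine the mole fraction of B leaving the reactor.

Yield of A: 1ξ₁ / 512.7 = 0.243 → ξ₁ = 124.6 lbmol/h.
Conversion of G: 1ξ₁ + 2ξ₂ = 0.338 × 512.7 = 173.3 → ξ₂ = 24.35 lbmol/h.
Outlet amounts (n = n₀ + Σ ν·ξ):
  G: 512.7 − 1(124.6) − 2(24.35) = 339.4
  A: 0 + 1(124.6) = 124.6
  D: 0 + 1(24.35) = 24.35
  B: 0 + 2(24.35) = 48.71
Total out = 537.1 lbmol/h; y_B = 48.71 / 537.1 = 0.09069.

0.0907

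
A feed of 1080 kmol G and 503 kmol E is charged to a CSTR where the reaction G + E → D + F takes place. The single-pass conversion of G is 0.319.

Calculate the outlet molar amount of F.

345 kmol

G reacted = 0.319 × 1080 = 344.5 kmol; ν_G = −1, so ξ = 344.5/1 = 344.5 kmol.
Outlet amounts (n = n₀ + ν ξ):
  G: 1080 − 1(344.5) = 735.5
  E: 503 − 1(344.5) = 158.5
  D: 0 + 1(344.5) = 344.5
  F: 0 + 1(344.5) = 344.5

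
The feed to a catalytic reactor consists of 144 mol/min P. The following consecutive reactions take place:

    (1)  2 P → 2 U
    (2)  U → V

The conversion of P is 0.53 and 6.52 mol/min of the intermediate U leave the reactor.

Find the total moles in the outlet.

144 mol/min

Conversion of P: P consumed = 2ξ₁ = 0.53 × 144 → ξ₁ = 38.16 mol/min.
U balance: n_U = 0 + 2ξ₁ − 1ξ₂ = 6.52 → ξ₂ = (2·38.16 − 6.52)/1 = 69.8 mol/min.
Outlet amounts (n = n₀ + Σ ν·ξ):
  P: 144 − 2(38.16) = 67.68
  U: 0 + 2(38.16) − 1(69.8) = 6.52
  V: 0 + 1(69.8) = 69.8
Total out = 67.68 + 6.52 + 69.8 = 144 mol/min.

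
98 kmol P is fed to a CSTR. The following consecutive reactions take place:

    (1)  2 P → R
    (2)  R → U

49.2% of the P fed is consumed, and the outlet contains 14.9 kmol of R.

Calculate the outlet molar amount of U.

Conversion of P: P consumed = 2ξ₁ = 0.492 × 98 → ξ₁ = 24.11 kmol.
R balance: n_R = 0 + 1ξ₁ − 1ξ₂ = 14.9 → ξ₂ = (1·24.11 − 14.9)/1 = 9.208 kmol.
Outlet amounts (n = n₀ + Σ ν·ξ):
  P: 98 − 2(24.11) = 49.78
  R: 0 + 1(24.11) − 1(9.208) = 14.9
  U: 0 + 1(9.208) = 9.208

9.21 kmol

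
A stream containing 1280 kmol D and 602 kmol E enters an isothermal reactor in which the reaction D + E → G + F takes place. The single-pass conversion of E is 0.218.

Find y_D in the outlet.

E reacted = 0.218 × 602 = 131.2 kmol; ν_E = −1, so ξ = 131.2/1 = 131.2 kmol.
Outlet amounts (n = n₀ + ν ξ):
  D: 1280 − 1(131.2) = 1149
  E: 602 − 1(131.2) = 470.8
  G: 0 + 1(131.2) = 131.2
  F: 0 + 1(131.2) = 131.2
Total out = 1882 kmol; y_D = 1149 / 1882 = 0.6104.

0.61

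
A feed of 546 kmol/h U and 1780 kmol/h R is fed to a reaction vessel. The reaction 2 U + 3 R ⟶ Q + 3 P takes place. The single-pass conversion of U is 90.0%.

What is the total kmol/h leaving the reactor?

U reacted = 0.9 × 546 = 491.4 kmol/h; ν_U = −2, so ξ = 491.4/2 = 245.7 kmol/h.
Outlet amounts (n = n₀ + ν ξ):
  U: 546 − 2(245.7) = 54.6
  R: 1780 − 3(245.7) = 1043
  Q: 0 + 1(245.7) = 245.7
  P: 0 + 3(245.7) = 737.1
Total out = 54.6 + 1043 + 245.7 + 737.1 = 2080 kmol/h.

2080 kmol/h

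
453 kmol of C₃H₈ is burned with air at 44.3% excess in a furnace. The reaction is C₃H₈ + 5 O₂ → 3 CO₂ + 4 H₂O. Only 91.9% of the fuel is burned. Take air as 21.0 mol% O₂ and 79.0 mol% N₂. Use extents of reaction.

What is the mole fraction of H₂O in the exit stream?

0.101

Stoichiometric O₂ = 5 × 453 = 2265 kmol; O₂ fed = 2265 × 1.443 = 3268 kmol.
N₂ fed = 3268 × 79/21 = 12300 kmol.
Fuel reacted = 0.919 × 453 → ξ = 416.3 kmol.
Outlet (n = n₀ + ν ξ):
  C₃H₈: 453 − 1(416.3) = 36.69
  O₂: 3268 − 5(416.3) = 1187
  N₂: 12300 (inert)
  CO₂: 0 + 3(416.3) = 1249
  H₂O: 0 + 4(416.3) = 1665
Total out = 16430 kmol; y_H₂O = 1665 / 16430 = 0.1013.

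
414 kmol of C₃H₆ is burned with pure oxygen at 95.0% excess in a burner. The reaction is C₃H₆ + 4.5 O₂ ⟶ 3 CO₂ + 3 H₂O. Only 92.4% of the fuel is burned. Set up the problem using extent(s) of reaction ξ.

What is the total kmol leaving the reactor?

4240 kmol

Stoichiometric O₂ = 4.5 × 414 = 1863 kmol; O₂ fed = 1863 × 1.950 = 3633 kmol.
Fuel reacted = 0.924 × 414 → ξ = 382.5 kmol.
Outlet (n = n₀ + ν ξ):
  C₃H₆: 414 − 1(382.5) = 31.46
  O₂: 3633 − 4.5(382.5) = 1911
  CO₂: 0 + 3(382.5) = 1148
  H₂O: 0 + 3(382.5) = 1148
Total out = 31.46 + 1911 + 1148 + 1148 = 4238 kmol.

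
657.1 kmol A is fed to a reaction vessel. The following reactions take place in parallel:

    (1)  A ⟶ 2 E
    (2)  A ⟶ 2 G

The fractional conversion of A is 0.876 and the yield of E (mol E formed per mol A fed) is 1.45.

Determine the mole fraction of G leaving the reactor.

Yield of E: 2ξ₁ / 657.1 = 1.45 → ξ₁ = 476.4 kmol.
Conversion of A: 1ξ₁ + 1ξ₂ = 0.876 × 657.1 = 575.6 → ξ₂ = 99.22 kmol.
Outlet amounts (n = n₀ + Σ ν·ξ):
  A: 657.1 − 1(476.4) − 1(99.22) = 81.48
  E: 0 + 2(476.4) = 952.8
  G: 0 + 2(99.22) = 198.4
Total out = 1233 kmol; y_G = 198.4 / 1233 = 0.161.

0.161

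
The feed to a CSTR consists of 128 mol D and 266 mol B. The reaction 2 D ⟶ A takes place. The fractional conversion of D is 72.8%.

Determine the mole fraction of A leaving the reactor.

0.134

D reacted = 0.728 × 128 = 93.18 mol; ν_D = −2, so ξ = 93.18/2 = 46.59 mol.
Outlet amounts (n = n₀ + ν ξ):
  D: 128 − 2(46.59) = 34.82
  A: 0 + 1(46.59) = 46.59
  B: 266 (inert)
Total out = 347.4 mol; y_A = 46.59 / 347.4 = 0.1341.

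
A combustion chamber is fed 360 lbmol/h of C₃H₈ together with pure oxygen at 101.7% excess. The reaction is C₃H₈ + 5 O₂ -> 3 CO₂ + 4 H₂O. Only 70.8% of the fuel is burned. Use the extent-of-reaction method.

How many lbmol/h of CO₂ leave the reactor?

765 lbmol/h

Stoichiometric O₂ = 5 × 360 = 1800 lbmol/h; O₂ fed = 1800 × 2.017 = 3631 lbmol/h.
Fuel reacted = 0.708 × 360 → ξ = 254.9 lbmol/h.
Outlet (n = n₀ + ν ξ):
  C₃H₈: 360 − 1(254.9) = 105.1
  O₂: 3631 − 5(254.9) = 2356
  CO₂: 0 + 3(254.9) = 764.6
  H₂O: 0 + 4(254.9) = 1020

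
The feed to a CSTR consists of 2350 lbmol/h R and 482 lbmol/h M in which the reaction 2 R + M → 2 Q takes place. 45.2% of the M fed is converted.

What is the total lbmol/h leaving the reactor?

2610 lbmol/h

M reacted = 0.452 × 482 = 217.9 lbmol/h; ν_M = −1, so ξ = 217.9/1 = 217.9 lbmol/h.
Outlet amounts (n = n₀ + ν ξ):
  R: 2350 − 2(217.9) = 1914
  M: 482 − 1(217.9) = 264.1
  Q: 0 + 2(217.9) = 435.7
Total out = 1914 + 264.1 + 435.7 = 2614 lbmol/h.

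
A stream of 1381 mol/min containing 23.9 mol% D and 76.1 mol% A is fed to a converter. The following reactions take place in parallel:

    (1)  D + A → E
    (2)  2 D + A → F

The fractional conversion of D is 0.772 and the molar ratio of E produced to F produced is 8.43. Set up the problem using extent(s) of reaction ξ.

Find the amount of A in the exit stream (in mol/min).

821 mol/min

Conversion of D: D consumed = 0.772 × 330.1 = 254.8 mol/min = 1ξ₁ + 2ξ₂.
Selectivity: 1ξ₁ / (1ξ₂) = 8.43 → ξ₁ = 8.43 ξ₂.
Substitute: (1·8.43 + 2) ξ₂ = 254.8 → ξ₂ = 24.43 mol/min, ξ₁ = 205.9 mol/min.
Outlet amounts (n = n₀ + Σ ν·ξ):
  D: 330.1 − 1(205.9) − 2(24.43) = 75.25
  A: 1051 − 1(205.9) − 1(24.43) = 820.6
  E: 0 + 1(205.9) = 205.9
  F: 0 + 1(24.43) = 24.43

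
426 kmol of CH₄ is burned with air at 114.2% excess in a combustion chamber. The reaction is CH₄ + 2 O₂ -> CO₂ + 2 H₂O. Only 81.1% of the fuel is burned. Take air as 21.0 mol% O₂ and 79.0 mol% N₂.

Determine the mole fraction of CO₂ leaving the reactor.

Stoichiometric O₂ = 2 × 426 = 852 kmol; O₂ fed = 852 × 2.142 = 1825 kmol.
N₂ fed = 1825 × 79/21 = 6865 kmol.
Fuel reacted = 0.811 × 426 → ξ = 345.5 kmol.
Outlet (n = n₀ + ν ξ):
  CH₄: 426 − 1(345.5) = 80.51
  O₂: 1825 − 2(345.5) = 1134
  N₂: 6865 (inert)
  CO₂: 0 + 1(345.5) = 345.5
  H₂O: 0 + 2(345.5) = 691
Total out = 9116 kmol; y_CO₂ = 345.5 / 9116 = 0.0379.

0.0379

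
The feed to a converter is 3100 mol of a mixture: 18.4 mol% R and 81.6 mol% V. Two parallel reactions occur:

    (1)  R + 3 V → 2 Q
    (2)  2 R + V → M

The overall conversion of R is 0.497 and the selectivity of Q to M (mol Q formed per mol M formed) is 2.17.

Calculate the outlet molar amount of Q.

199 mol

Conversion of R: R consumed = 0.497 × 570.4 = 283.5 mol = 1ξ₁ + 2ξ₂.
Selectivity: 2ξ₁ / (1ξ₂) = 2.17 → ξ₁ = 1.085 ξ₂.
Substitute: (1·1.085 + 2) ξ₂ = 283.5 → ξ₂ = 91.89 mol, ξ₁ = 99.7 mol.
Outlet amounts (n = n₀ + Σ ν·ξ):
  R: 570.4 − 1(99.7) − 2(91.89) = 286.9
  V: 2530 − 3(99.7) − 1(91.89) = 2139
  Q: 0 + 2(99.7) = 199.4
  M: 0 + 1(91.89) = 91.89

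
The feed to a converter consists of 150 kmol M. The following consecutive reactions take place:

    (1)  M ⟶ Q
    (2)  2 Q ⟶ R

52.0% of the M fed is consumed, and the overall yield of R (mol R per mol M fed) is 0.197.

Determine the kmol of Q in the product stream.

18.9 kmol

Conversion of M: M consumed = 1ξ₁ = 0.52 × 150 → ξ₁ = 78 kmol.
Yield of R: 1ξ₂ / 150 = 0.197 → ξ₂ = 29.55 kmol.
Outlet amounts (n = n₀ + Σ ν·ξ):
  M: 150 − 1(78) = 72
  Q: 0 + 1(78) − 2(29.55) = 18.9
  R: 0 + 1(29.55) = 29.55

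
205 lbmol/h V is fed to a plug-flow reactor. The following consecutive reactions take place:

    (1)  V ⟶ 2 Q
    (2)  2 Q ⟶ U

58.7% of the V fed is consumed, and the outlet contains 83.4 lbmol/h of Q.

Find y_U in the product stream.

Conversion of V: V consumed = 1ξ₁ = 0.587 × 205 → ξ₁ = 120.3 lbmol/h.
Q balance: n_Q = 0 + 2ξ₁ − 2ξ₂ = 83.4 → ξ₂ = (2·120.3 − 83.4)/2 = 78.63 lbmol/h.
Outlet amounts (n = n₀ + Σ ν·ξ):
  V: 205 − 1(120.3) = 84.67
  Q: 0 + 2(120.3) − 2(78.63) = 83.4
  U: 0 + 1(78.63) = 78.63
Total out = 246.7 lbmol/h; y_U = 78.63 / 246.7 = 0.3187.

0.319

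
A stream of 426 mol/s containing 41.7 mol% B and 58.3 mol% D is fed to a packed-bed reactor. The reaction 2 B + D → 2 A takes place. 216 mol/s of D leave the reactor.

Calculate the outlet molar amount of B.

For D: n = n₀ − 1ξ → 216 = 248.4 − 1ξ, giving ξ = 32.36 mol/s.
Outlet amounts (n = n₀ + ν ξ):
  B: 177.6 − 2(32.36) = 112.9
  D: 248.4 − 1(32.36) = 216
  A: 0 + 2(32.36) = 64.72

113 mol/s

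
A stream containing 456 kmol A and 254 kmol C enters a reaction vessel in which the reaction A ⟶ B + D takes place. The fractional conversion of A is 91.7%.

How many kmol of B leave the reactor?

418 kmol

A reacted = 0.917 × 456 = 418.2 kmol; ν_A = −1, so ξ = 418.2/1 = 418.2 kmol.
Outlet amounts (n = n₀ + ν ξ):
  A: 456 − 1(418.2) = 37.85
  B: 0 + 1(418.2) = 418.2
  D: 0 + 1(418.2) = 418.2
  C: 254 (inert)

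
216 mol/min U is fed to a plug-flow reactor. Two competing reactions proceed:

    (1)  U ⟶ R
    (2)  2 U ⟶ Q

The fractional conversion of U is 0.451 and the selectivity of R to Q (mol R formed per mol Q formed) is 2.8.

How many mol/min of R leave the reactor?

Conversion of U: U consumed = 0.451 × 216 = 97.42 mol/min = 1ξ₁ + 2ξ₂.
Selectivity: 1ξ₁ / (1ξ₂) = 2.8 → ξ₁ = 2.8 ξ₂.
Substitute: (1·2.8 + 2) ξ₂ = 97.42 → ξ₂ = 20.3 mol/min, ξ₁ = 56.83 mol/min.
Outlet amounts (n = n₀ + Σ ν·ξ):
  U: 216 − 1(56.83) − 2(20.3) = 118.6
  R: 0 + 1(56.83) = 56.83
  Q: 0 + 1(20.3) = 20.3

56.8 mol/min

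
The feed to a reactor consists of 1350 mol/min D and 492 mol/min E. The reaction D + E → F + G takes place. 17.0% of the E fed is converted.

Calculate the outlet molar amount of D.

E reacted = 0.17 × 492 = 83.64 mol/min; ν_E = −1, so ξ = 83.64/1 = 83.64 mol/min.
Outlet amounts (n = n₀ + ν ξ):
  D: 1350 − 1(83.64) = 1266
  E: 492 − 1(83.64) = 408.4
  F: 0 + 1(83.64) = 83.64
  G: 0 + 1(83.64) = 83.64

1270 mol/min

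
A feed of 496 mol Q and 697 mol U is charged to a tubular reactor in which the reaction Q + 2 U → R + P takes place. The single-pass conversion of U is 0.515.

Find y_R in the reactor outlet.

U reacted = 0.515 × 697 = 359 mol; ν_U = −2, so ξ = 359/2 = 179.5 mol.
Outlet amounts (n = n₀ + ν ξ):
  Q: 496 − 1(179.5) = 316.5
  U: 697 − 2(179.5) = 338
  R: 0 + 1(179.5) = 179.5
  P: 0 + 1(179.5) = 179.5
Total out = 1014 mol; y_R = 179.5 / 1014 = 0.1771.

0.177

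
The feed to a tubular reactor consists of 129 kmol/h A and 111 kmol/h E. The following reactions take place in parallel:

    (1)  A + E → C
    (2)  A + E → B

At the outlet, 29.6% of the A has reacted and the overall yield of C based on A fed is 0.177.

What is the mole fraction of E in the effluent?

Yield of C: 1ξ₁ / 129 = 0.177 → ξ₁ = 22.83 kmol/h.
Conversion of A: 1ξ₁ + 1ξ₂ = 0.296 × 129 = 38.18 → ξ₂ = 15.35 kmol/h.
Outlet amounts (n = n₀ + Σ ν·ξ):
  A: 129 − 1(22.83) − 1(15.35) = 90.82
  E: 111 − 1(22.83) − 1(15.35) = 72.82
  C: 0 + 1(22.83) = 22.83
  B: 0 + 1(15.35) = 15.35
Total out = 201.8 kmol/h; y_E = 72.82 / 201.8 = 0.3608.

0.361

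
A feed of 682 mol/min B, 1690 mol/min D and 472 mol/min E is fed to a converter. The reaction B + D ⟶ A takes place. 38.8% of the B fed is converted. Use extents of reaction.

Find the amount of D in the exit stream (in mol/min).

1430 mol/min

B reacted = 0.388 × 682 = 264.6 mol/min; ν_B = −1, so ξ = 264.6/1 = 264.6 mol/min.
Outlet amounts (n = n₀ + ν ξ):
  B: 682 − 1(264.6) = 417.4
  D: 1690 − 1(264.6) = 1425
  A: 0 + 1(264.6) = 264.6
  E: 472 (inert)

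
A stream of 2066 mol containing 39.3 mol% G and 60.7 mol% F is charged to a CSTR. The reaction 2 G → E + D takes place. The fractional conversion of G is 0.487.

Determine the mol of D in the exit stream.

G reacted = 0.487 × 811.9 = 395.4 mol; ν_G = −2, so ξ = 395.4/2 = 197.7 mol.
Outlet amounts (n = n₀ + ν ξ):
  G: 811.9 − 2(197.7) = 416.5
  E: 0 + 1(197.7) = 197.7
  D: 0 + 1(197.7) = 197.7
  F: 1254 (inert)

198 mol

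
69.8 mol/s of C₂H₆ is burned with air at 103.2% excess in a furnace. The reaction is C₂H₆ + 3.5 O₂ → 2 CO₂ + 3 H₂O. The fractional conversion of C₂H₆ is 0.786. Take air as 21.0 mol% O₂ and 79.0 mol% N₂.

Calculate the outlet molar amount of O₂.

Stoichiometric O₂ = 3.5 × 69.8 = 244.3 mol/s; O₂ fed = 244.3 × 2.032 = 496.4 mol/s.
N₂ fed = 496.4 × 79/21 = 1867 mol/s.
Fuel reacted = 0.786 × 69.8 → ξ = 54.86 mol/s.
Outlet (n = n₀ + ν ξ):
  C₂H₆: 69.8 − 1(54.86) = 14.94
  O₂: 496.4 − 3.5(54.86) = 304.4
  N₂: 1867 (inert)
  CO₂: 0 + 2(54.86) = 109.7
  H₂O: 0 + 3(54.86) = 164.6

304 mol/s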